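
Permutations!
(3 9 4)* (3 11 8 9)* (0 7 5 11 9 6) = [7, 1, 2, 3, 9, 11, 0, 5, 6, 4, 10, 8] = (0 7 5 11 8 6)(4 9)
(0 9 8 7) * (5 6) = [9, 1, 2, 3, 4, 6, 5, 0, 7, 8] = (0 9 8 7)(5 6)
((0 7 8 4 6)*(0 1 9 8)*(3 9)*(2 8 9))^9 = ((9)(0 7)(1 3 2 8 4 6))^9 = (9)(0 7)(1 8)(2 6)(3 4)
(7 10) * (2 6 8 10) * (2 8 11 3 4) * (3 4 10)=(2 6 11 4)(3 10 7 8)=[0, 1, 6, 10, 2, 5, 11, 8, 3, 9, 7, 4]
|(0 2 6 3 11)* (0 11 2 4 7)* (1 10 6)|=|(11)(0 4 7)(1 10 6 3 2)|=15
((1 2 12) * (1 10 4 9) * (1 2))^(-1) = (2 9 4 10 12)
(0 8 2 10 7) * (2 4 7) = (0 8 4 7)(2 10) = [8, 1, 10, 3, 7, 5, 6, 0, 4, 9, 2]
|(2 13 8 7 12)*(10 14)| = |(2 13 8 7 12)(10 14)| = 10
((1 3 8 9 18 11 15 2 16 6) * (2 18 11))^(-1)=((1 3 8 9 11 15 18 2 16 6))^(-1)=(1 6 16 2 18 15 11 9 8 3)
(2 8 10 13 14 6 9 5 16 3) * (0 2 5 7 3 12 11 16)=(0 2 8 10 13 14 6 9 7 3 5)(11 16 12)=[2, 1, 8, 5, 4, 0, 9, 3, 10, 7, 13, 16, 11, 14, 6, 15, 12]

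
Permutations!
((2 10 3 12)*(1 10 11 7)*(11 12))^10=((1 10 3 11 7)(2 12))^10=(12)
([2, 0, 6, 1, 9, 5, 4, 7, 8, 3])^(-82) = (0 6 9 1 2 4 3)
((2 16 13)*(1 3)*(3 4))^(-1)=(1 3 4)(2 13 16)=((1 4 3)(2 16 13))^(-1)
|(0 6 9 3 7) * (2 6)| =6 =|(0 2 6 9 3 7)|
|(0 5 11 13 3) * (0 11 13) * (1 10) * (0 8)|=|(0 5 13 3 11 8)(1 10)|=6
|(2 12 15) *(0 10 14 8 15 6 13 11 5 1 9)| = |(0 10 14 8 15 2 12 6 13 11 5 1 9)| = 13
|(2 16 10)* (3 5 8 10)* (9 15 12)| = 6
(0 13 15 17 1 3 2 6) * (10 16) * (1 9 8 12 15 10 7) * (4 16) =(0 13 10 4 16 7 1 3 2 6)(8 12 15 17 9) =[13, 3, 6, 2, 16, 5, 0, 1, 12, 8, 4, 11, 15, 10, 14, 17, 7, 9]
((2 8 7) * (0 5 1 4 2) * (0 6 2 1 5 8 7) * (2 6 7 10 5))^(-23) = ((0 8)(1 4)(2 10 5))^(-23) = (0 8)(1 4)(2 10 5)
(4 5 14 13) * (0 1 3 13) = (0 1 3 13 4 5 14) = [1, 3, 2, 13, 5, 14, 6, 7, 8, 9, 10, 11, 12, 4, 0]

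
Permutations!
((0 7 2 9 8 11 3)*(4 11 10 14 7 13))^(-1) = (0 3 11 4 13)(2 7 14 10 8 9)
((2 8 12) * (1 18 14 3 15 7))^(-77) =((1 18 14 3 15 7)(2 8 12))^(-77) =(1 18 14 3 15 7)(2 8 12)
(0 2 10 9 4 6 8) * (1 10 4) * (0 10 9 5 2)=(1 9)(2 4 6 8 10 5)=[0, 9, 4, 3, 6, 2, 8, 7, 10, 1, 5]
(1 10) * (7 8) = (1 10)(7 8) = [0, 10, 2, 3, 4, 5, 6, 8, 7, 9, 1]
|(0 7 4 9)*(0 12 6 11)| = 7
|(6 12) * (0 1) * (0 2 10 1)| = |(1 2 10)(6 12)| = 6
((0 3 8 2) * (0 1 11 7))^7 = ((0 3 8 2 1 11 7))^7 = (11)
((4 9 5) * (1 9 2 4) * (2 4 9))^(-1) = ((1 2 9 5))^(-1) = (1 5 9 2)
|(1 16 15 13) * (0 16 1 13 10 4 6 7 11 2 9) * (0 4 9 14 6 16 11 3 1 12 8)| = |(0 11 2 14 6 7 3 1 12 8)(4 16 15 10 9)| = 10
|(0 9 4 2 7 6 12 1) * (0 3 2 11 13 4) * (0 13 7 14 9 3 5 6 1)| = 13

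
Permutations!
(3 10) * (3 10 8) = (10)(3 8) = [0, 1, 2, 8, 4, 5, 6, 7, 3, 9, 10]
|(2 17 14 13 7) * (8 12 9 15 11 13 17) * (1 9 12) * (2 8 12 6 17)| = |(1 9 15 11 13 7 8)(2 12 6 17 14)| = 35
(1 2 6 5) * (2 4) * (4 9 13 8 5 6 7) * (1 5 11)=(1 9 13 8 11)(2 7 4)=[0, 9, 7, 3, 2, 5, 6, 4, 11, 13, 10, 1, 12, 8]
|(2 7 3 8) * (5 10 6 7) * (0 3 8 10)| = |(0 3 10 6 7 8 2 5)| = 8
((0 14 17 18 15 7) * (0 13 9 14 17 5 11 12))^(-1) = ((0 17 18 15 7 13 9 14 5 11 12))^(-1) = (0 12 11 5 14 9 13 7 15 18 17)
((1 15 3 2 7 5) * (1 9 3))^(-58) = ((1 15)(2 7 5 9 3))^(-58) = (15)(2 5 3 7 9)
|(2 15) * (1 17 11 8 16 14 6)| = 14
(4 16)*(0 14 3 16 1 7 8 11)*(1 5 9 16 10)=(0 14 3 10 1 7 8 11)(4 5 9 16)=[14, 7, 2, 10, 5, 9, 6, 8, 11, 16, 1, 0, 12, 13, 3, 15, 4]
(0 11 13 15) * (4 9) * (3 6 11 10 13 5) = (0 10 13 15)(3 6 11 5)(4 9) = [10, 1, 2, 6, 9, 3, 11, 7, 8, 4, 13, 5, 12, 15, 14, 0]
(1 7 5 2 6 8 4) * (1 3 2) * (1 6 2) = (1 7 5 6 8 4 3) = [0, 7, 2, 1, 3, 6, 8, 5, 4]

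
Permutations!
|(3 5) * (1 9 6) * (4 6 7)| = |(1 9 7 4 6)(3 5)| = 10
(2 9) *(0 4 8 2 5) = (0 4 8 2 9 5) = [4, 1, 9, 3, 8, 0, 6, 7, 2, 5]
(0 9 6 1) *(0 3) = (0 9 6 1 3) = [9, 3, 2, 0, 4, 5, 1, 7, 8, 6]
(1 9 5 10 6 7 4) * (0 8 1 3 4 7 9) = [8, 0, 2, 4, 3, 10, 9, 7, 1, 5, 6] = (0 8 1)(3 4)(5 10 6 9)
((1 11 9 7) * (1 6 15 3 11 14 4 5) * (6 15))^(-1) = (1 5 4 14)(3 15 7 9 11)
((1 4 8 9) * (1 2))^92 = ((1 4 8 9 2))^92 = (1 8 2 4 9)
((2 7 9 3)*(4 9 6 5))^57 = (2 7 6 5 4 9 3)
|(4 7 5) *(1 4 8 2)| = 6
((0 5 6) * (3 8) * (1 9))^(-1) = ((0 5 6)(1 9)(3 8))^(-1) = (0 6 5)(1 9)(3 8)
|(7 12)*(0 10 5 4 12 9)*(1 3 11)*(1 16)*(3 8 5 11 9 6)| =13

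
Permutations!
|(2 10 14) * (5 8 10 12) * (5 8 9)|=|(2 12 8 10 14)(5 9)|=10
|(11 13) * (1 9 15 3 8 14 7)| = 14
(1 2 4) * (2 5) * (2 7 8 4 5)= [0, 2, 5, 3, 1, 7, 6, 8, 4]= (1 2 5 7 8 4)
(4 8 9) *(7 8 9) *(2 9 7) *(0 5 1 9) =(0 5 1 9 4 7 8 2) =[5, 9, 0, 3, 7, 1, 6, 8, 2, 4]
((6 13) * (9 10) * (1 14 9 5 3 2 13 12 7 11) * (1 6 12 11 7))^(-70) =(1 9 5 2 12 14 10 3 13)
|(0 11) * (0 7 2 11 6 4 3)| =12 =|(0 6 4 3)(2 11 7)|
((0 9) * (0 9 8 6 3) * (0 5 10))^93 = ((0 8 6 3 5 10))^93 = (0 3)(5 8)(6 10)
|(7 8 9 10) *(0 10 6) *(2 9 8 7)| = 5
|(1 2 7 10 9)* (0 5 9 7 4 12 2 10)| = |(0 5 9 1 10 7)(2 4 12)| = 6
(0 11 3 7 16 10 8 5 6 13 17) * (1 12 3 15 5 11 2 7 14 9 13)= [2, 12, 7, 14, 4, 6, 1, 16, 11, 13, 8, 15, 3, 17, 9, 5, 10, 0]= (0 2 7 16 10 8 11 15 5 6 1 12 3 14 9 13 17)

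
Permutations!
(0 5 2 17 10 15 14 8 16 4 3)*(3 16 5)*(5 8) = (0 3)(2 17 10 15 14 5)(4 16) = [3, 1, 17, 0, 16, 2, 6, 7, 8, 9, 15, 11, 12, 13, 5, 14, 4, 10]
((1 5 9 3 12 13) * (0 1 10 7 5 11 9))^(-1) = (0 5 7 10 13 12 3 9 11 1)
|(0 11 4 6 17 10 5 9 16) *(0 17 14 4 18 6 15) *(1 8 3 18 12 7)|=60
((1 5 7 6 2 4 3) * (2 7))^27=(1 2 3 5 4)(6 7)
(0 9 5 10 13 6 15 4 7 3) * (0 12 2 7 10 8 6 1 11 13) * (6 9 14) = (0 14 6 15 4 10)(1 11 13)(2 7 3 12)(5 8 9) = [14, 11, 7, 12, 10, 8, 15, 3, 9, 5, 0, 13, 2, 1, 6, 4]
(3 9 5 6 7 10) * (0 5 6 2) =[5, 1, 0, 9, 4, 2, 7, 10, 8, 6, 3] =(0 5 2)(3 9 6 7 10)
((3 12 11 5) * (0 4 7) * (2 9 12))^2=((0 4 7)(2 9 12 11 5 3))^2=(0 7 4)(2 12 5)(3 9 11)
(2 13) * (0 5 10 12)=(0 5 10 12)(2 13)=[5, 1, 13, 3, 4, 10, 6, 7, 8, 9, 12, 11, 0, 2]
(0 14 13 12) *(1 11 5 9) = (0 14 13 12)(1 11 5 9) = [14, 11, 2, 3, 4, 9, 6, 7, 8, 1, 10, 5, 0, 12, 13]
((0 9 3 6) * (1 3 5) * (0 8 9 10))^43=((0 10)(1 3 6 8 9 5))^43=(0 10)(1 3 6 8 9 5)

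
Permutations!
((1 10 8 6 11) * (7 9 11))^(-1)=(1 11 9 7 6 8 10)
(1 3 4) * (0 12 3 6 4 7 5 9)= (0 12 3 7 5 9)(1 6 4)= [12, 6, 2, 7, 1, 9, 4, 5, 8, 0, 10, 11, 3]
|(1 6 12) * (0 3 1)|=5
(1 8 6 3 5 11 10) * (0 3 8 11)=(0 3 5)(1 11 10)(6 8)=[3, 11, 2, 5, 4, 0, 8, 7, 6, 9, 1, 10]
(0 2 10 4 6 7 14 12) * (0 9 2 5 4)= (0 5 4 6 7 14 12 9 2 10)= [5, 1, 10, 3, 6, 4, 7, 14, 8, 2, 0, 11, 9, 13, 12]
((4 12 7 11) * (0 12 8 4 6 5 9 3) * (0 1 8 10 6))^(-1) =((0 12 7 11)(1 8 4 10 6 5 9 3))^(-1) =(0 11 7 12)(1 3 9 5 6 10 4 8)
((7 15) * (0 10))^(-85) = (0 10)(7 15)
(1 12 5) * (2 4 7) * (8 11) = (1 12 5)(2 4 7)(8 11) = [0, 12, 4, 3, 7, 1, 6, 2, 11, 9, 10, 8, 5]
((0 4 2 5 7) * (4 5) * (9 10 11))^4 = ((0 5 7)(2 4)(9 10 11))^4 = (0 5 7)(9 10 11)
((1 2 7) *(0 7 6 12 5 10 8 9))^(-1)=(0 9 8 10 5 12 6 2 1 7)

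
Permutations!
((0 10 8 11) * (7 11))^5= ((0 10 8 7 11))^5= (11)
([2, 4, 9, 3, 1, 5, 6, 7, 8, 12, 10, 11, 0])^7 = (0 12 9 2)(1 4)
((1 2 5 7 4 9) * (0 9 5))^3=((0 9 1 2)(4 5 7))^3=(0 2 1 9)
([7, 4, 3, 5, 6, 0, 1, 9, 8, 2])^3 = [2, 1, 0, 7, 4, 9, 6, 3, 8, 5]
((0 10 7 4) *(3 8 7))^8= ((0 10 3 8 7 4))^8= (0 3 7)(4 10 8)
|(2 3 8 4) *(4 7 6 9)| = |(2 3 8 7 6 9 4)| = 7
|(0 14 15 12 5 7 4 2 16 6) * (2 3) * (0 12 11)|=8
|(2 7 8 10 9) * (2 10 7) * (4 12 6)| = 6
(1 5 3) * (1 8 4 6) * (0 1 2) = (0 1 5 3 8 4 6 2) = [1, 5, 0, 8, 6, 3, 2, 7, 4]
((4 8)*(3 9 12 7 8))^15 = (3 7)(4 12)(8 9)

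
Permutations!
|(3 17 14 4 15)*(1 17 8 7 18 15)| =|(1 17 14 4)(3 8 7 18 15)| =20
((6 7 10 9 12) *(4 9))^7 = (4 9 12 6 7 10)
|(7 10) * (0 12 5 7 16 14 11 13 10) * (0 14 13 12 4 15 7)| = 24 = |(0 4 15 7 14 11 12 5)(10 16 13)|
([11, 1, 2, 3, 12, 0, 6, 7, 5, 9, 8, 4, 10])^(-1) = [5, 1, 2, 3, 11, 8, 6, 7, 10, 9, 12, 0, 4]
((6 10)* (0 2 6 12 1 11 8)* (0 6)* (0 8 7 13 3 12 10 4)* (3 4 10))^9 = ((0 2 8 6 10 3 12 1 11 7 13 4))^9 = (0 7 12 6)(1 10 2 13)(3 8 4 11)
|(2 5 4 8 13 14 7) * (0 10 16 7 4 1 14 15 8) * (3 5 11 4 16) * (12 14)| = |(0 10 3 5 1 12 14 16 7 2 11 4)(8 13 15)| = 12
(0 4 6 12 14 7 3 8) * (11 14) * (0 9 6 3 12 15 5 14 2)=[4, 1, 0, 8, 3, 14, 15, 12, 9, 6, 10, 2, 11, 13, 7, 5]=(0 4 3 8 9 6 15 5 14 7 12 11 2)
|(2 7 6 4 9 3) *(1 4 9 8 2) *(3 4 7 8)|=6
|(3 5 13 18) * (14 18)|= |(3 5 13 14 18)|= 5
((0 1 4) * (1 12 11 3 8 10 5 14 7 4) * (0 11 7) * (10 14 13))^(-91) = (0 3 7 14 11 12 8 4)(5 10 13)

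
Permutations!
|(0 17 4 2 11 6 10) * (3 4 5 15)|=|(0 17 5 15 3 4 2 11 6 10)|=10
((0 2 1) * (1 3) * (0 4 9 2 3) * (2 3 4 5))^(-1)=((0 4 9 3 1 5 2))^(-1)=(0 2 5 1 3 9 4)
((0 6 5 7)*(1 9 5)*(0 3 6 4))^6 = ((0 4)(1 9 5 7 3 6))^6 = (9)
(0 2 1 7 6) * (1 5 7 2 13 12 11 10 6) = (0 13 12 11 10 6)(1 2 5 7) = [13, 2, 5, 3, 4, 7, 0, 1, 8, 9, 6, 10, 11, 12]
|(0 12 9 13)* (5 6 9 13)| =3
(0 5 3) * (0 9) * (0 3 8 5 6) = (0 6)(3 9)(5 8) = [6, 1, 2, 9, 4, 8, 0, 7, 5, 3]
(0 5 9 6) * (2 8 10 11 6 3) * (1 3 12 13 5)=[1, 3, 8, 2, 4, 9, 0, 7, 10, 12, 11, 6, 13, 5]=(0 1 3 2 8 10 11 6)(5 9 12 13)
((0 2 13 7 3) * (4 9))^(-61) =((0 2 13 7 3)(4 9))^(-61) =(0 3 7 13 2)(4 9)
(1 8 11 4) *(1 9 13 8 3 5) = (1 3 5)(4 9 13 8 11) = [0, 3, 2, 5, 9, 1, 6, 7, 11, 13, 10, 4, 12, 8]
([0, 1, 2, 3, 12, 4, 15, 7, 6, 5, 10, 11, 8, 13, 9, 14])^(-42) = (4 9 15 8)(5 14 6 12)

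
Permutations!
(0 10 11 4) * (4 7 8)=[10, 1, 2, 3, 0, 5, 6, 8, 4, 9, 11, 7]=(0 10 11 7 8 4)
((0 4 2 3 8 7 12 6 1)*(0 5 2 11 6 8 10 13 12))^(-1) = ((0 4 11 6 1 5 2 3 10 13 12 8 7))^(-1) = (0 7 8 12 13 10 3 2 5 1 6 11 4)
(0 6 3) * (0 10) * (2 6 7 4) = (0 7 4 2 6 3 10) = [7, 1, 6, 10, 2, 5, 3, 4, 8, 9, 0]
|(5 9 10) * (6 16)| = 6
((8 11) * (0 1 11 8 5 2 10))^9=(0 5)(1 2)(10 11)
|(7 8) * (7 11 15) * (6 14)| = |(6 14)(7 8 11 15)| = 4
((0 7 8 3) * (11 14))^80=(14)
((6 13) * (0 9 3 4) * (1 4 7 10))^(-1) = ((0 9 3 7 10 1 4)(6 13))^(-1) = (0 4 1 10 7 3 9)(6 13)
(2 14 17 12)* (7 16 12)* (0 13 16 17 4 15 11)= (0 13 16 12 2 14 4 15 11)(7 17)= [13, 1, 14, 3, 15, 5, 6, 17, 8, 9, 10, 0, 2, 16, 4, 11, 12, 7]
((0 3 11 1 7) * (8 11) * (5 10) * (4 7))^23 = ((0 3 8 11 1 4 7)(5 10))^23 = (0 8 1 7 3 11 4)(5 10)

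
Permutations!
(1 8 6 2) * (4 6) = (1 8 4 6 2) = [0, 8, 1, 3, 6, 5, 2, 7, 4]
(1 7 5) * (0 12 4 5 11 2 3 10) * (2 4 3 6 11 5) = (0 12 3 10)(1 7 5)(2 6 11 4) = [12, 7, 6, 10, 2, 1, 11, 5, 8, 9, 0, 4, 3]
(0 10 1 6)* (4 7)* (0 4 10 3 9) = [3, 6, 2, 9, 7, 5, 4, 10, 8, 0, 1] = (0 3 9)(1 6 4 7 10)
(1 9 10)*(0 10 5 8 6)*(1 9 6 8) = (0 10 9 5 1 6) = [10, 6, 2, 3, 4, 1, 0, 7, 8, 5, 9]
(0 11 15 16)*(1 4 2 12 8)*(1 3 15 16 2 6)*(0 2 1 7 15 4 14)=(0 11 16 2 12 8 3 4 6 7 15 1 14)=[11, 14, 12, 4, 6, 5, 7, 15, 3, 9, 10, 16, 8, 13, 0, 1, 2]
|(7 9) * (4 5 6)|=|(4 5 6)(7 9)|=6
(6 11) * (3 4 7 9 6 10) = (3 4 7 9 6 11 10) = [0, 1, 2, 4, 7, 5, 11, 9, 8, 6, 3, 10]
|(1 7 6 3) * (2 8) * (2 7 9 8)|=6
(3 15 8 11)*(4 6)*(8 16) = [0, 1, 2, 15, 6, 5, 4, 7, 11, 9, 10, 3, 12, 13, 14, 16, 8] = (3 15 16 8 11)(4 6)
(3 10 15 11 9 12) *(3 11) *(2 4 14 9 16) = [0, 1, 4, 10, 14, 5, 6, 7, 8, 12, 15, 16, 11, 13, 9, 3, 2] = (2 4 14 9 12 11 16)(3 10 15)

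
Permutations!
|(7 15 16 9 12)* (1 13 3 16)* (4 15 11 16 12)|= |(1 13 3 12 7 11 16 9 4 15)|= 10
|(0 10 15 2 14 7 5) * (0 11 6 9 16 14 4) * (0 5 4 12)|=40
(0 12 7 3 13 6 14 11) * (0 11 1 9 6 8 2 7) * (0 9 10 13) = [12, 10, 7, 0, 4, 5, 14, 3, 2, 6, 13, 11, 9, 8, 1] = (0 12 9 6 14 1 10 13 8 2 7 3)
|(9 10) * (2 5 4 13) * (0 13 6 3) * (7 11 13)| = 18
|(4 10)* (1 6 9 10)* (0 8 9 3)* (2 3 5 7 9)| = |(0 8 2 3)(1 6 5 7 9 10 4)| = 28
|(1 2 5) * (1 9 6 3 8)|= |(1 2 5 9 6 3 8)|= 7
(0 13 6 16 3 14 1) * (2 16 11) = (0 13 6 11 2 16 3 14 1) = [13, 0, 16, 14, 4, 5, 11, 7, 8, 9, 10, 2, 12, 6, 1, 15, 3]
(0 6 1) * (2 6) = (0 2 6 1) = [2, 0, 6, 3, 4, 5, 1]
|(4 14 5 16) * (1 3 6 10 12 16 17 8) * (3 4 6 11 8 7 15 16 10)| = |(1 4 14 5 17 7 15 16 6 3 11 8)(10 12)| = 12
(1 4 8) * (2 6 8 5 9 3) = (1 4 5 9 3 2 6 8) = [0, 4, 6, 2, 5, 9, 8, 7, 1, 3]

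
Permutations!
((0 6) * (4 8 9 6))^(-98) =(0 8 6 4 9)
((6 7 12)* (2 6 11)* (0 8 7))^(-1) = (0 6 2 11 12 7 8)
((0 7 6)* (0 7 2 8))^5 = (0 8 2)(6 7)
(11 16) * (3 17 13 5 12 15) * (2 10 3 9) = (2 10 3 17 13 5 12 15 9)(11 16) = [0, 1, 10, 17, 4, 12, 6, 7, 8, 2, 3, 16, 15, 5, 14, 9, 11, 13]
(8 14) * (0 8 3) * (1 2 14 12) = (0 8 12 1 2 14 3) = [8, 2, 14, 0, 4, 5, 6, 7, 12, 9, 10, 11, 1, 13, 3]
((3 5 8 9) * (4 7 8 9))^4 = ((3 5 9)(4 7 8))^4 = (3 5 9)(4 7 8)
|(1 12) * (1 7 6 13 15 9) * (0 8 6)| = |(0 8 6 13 15 9 1 12 7)| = 9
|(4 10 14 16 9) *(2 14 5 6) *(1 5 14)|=20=|(1 5 6 2)(4 10 14 16 9)|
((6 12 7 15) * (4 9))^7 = (4 9)(6 15 7 12)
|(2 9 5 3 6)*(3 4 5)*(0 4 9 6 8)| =|(0 4 5 9 3 8)(2 6)| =6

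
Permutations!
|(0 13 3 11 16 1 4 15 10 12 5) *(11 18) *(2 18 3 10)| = 35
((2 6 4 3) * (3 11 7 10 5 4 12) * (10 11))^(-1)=(2 3 12 6)(4 5 10)(7 11)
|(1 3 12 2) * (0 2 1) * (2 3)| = |(0 3 12 1 2)| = 5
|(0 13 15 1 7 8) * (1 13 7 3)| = 6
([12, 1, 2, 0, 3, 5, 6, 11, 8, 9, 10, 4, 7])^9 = [11, 1, 2, 7, 12, 5, 6, 3, 8, 9, 10, 0, 4]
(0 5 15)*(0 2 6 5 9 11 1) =(0 9 11 1)(2 6 5 15) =[9, 0, 6, 3, 4, 15, 5, 7, 8, 11, 10, 1, 12, 13, 14, 2]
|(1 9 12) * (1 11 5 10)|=|(1 9 12 11 5 10)|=6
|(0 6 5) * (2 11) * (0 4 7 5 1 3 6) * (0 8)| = 6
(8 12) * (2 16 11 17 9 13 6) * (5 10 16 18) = [0, 1, 18, 3, 4, 10, 2, 7, 12, 13, 16, 17, 8, 6, 14, 15, 11, 9, 5] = (2 18 5 10 16 11 17 9 13 6)(8 12)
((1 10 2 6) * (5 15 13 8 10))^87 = (1 6 2 10 8 13 15 5)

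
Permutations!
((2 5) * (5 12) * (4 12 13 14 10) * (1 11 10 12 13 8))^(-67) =(1 4 12 8 10 14 2 11 13 5)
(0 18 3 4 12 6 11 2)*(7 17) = [18, 1, 0, 4, 12, 5, 11, 17, 8, 9, 10, 2, 6, 13, 14, 15, 16, 7, 3] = (0 18 3 4 12 6 11 2)(7 17)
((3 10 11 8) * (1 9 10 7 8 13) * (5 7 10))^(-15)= (1 7 10)(3 13 5)(8 11 9)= ((1 9 5 7 8 3 10 11 13))^(-15)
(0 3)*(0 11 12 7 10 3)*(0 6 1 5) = (0 6 1 5)(3 11 12 7 10) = [6, 5, 2, 11, 4, 0, 1, 10, 8, 9, 3, 12, 7]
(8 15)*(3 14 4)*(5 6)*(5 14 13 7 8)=[0, 1, 2, 13, 3, 6, 14, 8, 15, 9, 10, 11, 12, 7, 4, 5]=(3 13 7 8 15 5 6 14 4)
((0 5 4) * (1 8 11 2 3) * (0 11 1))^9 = (0 11)(1 8)(2 5)(3 4)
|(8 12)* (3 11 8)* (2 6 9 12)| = |(2 6 9 12 3 11 8)| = 7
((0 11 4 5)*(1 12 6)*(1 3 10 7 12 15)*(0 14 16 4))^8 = (16)(3 12 10 6 7)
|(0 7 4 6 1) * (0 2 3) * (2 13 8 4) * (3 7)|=|(0 3)(1 13 8 4 6)(2 7)|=10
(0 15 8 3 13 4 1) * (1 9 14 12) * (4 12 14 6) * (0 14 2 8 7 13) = (0 15 7 13 12 1 14 2 8 3)(4 9 6) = [15, 14, 8, 0, 9, 5, 4, 13, 3, 6, 10, 11, 1, 12, 2, 7]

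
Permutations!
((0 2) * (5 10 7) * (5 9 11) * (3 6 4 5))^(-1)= (0 2)(3 11 9 7 10 5 4 6)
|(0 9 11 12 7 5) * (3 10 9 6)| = |(0 6 3 10 9 11 12 7 5)| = 9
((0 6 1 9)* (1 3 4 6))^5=(0 9 1)(3 6 4)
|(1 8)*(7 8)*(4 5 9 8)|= |(1 7 4 5 9 8)|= 6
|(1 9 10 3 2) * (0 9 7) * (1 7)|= |(0 9 10 3 2 7)|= 6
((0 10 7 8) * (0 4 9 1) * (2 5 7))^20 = ((0 10 2 5 7 8 4 9 1))^20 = (0 2 7 4 1 10 5 8 9)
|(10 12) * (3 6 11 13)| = |(3 6 11 13)(10 12)| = 4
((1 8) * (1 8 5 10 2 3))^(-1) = (1 3 2 10 5)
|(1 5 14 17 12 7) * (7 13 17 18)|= 15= |(1 5 14 18 7)(12 13 17)|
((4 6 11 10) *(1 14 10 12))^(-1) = (1 12 11 6 4 10 14)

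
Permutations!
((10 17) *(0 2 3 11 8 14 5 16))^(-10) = (17)(0 5 8 3)(2 16 14 11)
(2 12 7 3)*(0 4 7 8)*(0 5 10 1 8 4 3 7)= [3, 8, 12, 2, 0, 10, 6, 7, 5, 9, 1, 11, 4]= (0 3 2 12 4)(1 8 5 10)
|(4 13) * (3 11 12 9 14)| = 10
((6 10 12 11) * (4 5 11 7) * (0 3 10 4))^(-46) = (0 7 12 10 3)(4 11)(5 6)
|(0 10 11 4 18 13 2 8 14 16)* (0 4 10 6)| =|(0 6)(2 8 14 16 4 18 13)(10 11)| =14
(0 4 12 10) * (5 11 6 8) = (0 4 12 10)(5 11 6 8) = [4, 1, 2, 3, 12, 11, 8, 7, 5, 9, 0, 6, 10]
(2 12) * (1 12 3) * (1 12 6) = [0, 6, 3, 12, 4, 5, 1, 7, 8, 9, 10, 11, 2] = (1 6)(2 3 12)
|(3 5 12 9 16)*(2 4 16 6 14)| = |(2 4 16 3 5 12 9 6 14)| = 9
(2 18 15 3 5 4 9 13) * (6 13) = (2 18 15 3 5 4 9 6 13) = [0, 1, 18, 5, 9, 4, 13, 7, 8, 6, 10, 11, 12, 2, 14, 3, 16, 17, 15]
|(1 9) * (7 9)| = 3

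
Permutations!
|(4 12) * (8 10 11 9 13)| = |(4 12)(8 10 11 9 13)| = 10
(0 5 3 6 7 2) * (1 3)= (0 5 1 3 6 7 2)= [5, 3, 0, 6, 4, 1, 7, 2]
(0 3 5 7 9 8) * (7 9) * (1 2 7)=(0 3 5 9 8)(1 2 7)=[3, 2, 7, 5, 4, 9, 6, 1, 0, 8]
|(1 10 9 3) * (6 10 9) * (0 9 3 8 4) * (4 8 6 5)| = 6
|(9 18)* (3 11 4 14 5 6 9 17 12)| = 10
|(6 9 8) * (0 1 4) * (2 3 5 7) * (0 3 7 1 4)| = 30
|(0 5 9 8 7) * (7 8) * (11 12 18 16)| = |(0 5 9 7)(11 12 18 16)| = 4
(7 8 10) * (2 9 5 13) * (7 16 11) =(2 9 5 13)(7 8 10 16 11) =[0, 1, 9, 3, 4, 13, 6, 8, 10, 5, 16, 7, 12, 2, 14, 15, 11]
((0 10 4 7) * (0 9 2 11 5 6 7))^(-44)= (0 10 4)(2 7 5)(6 11 9)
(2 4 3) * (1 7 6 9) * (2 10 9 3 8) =(1 7 6 3 10 9)(2 4 8) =[0, 7, 4, 10, 8, 5, 3, 6, 2, 1, 9]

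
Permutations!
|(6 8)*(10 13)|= 2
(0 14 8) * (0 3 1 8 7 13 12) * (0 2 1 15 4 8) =(0 14 7 13 12 2 1)(3 15 4 8) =[14, 0, 1, 15, 8, 5, 6, 13, 3, 9, 10, 11, 2, 12, 7, 4]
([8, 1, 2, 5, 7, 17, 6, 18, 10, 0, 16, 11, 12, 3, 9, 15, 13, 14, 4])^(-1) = (0 9 14 17 5 3 13 16 10 8)(4 18 7)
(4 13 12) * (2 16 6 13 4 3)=[0, 1, 16, 2, 4, 5, 13, 7, 8, 9, 10, 11, 3, 12, 14, 15, 6]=(2 16 6 13 12 3)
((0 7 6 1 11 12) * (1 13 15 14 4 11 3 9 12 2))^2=((0 7 6 13 15 14 4 11 2 1 3 9 12))^2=(0 6 15 4 2 3 12 7 13 14 11 1 9)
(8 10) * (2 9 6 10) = [0, 1, 9, 3, 4, 5, 10, 7, 2, 6, 8] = (2 9 6 10 8)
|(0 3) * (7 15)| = 2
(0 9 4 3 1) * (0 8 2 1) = (0 9 4 3)(1 8 2) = [9, 8, 1, 0, 3, 5, 6, 7, 2, 4]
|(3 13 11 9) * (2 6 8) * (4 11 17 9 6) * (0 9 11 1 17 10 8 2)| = 6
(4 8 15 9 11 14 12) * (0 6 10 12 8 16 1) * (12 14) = [6, 0, 2, 3, 16, 5, 10, 7, 15, 11, 14, 12, 4, 13, 8, 9, 1] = (0 6 10 14 8 15 9 11 12 4 16 1)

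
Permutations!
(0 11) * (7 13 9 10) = (0 11)(7 13 9 10) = [11, 1, 2, 3, 4, 5, 6, 13, 8, 10, 7, 0, 12, 9]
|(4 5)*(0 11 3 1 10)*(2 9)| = |(0 11 3 1 10)(2 9)(4 5)| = 10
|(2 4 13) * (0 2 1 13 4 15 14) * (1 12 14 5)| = |(0 2 15 5 1 13 12 14)| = 8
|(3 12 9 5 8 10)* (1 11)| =6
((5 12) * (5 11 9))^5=(5 12 11 9)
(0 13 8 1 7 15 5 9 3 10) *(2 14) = (0 13 8 1 7 15 5 9 3 10)(2 14) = [13, 7, 14, 10, 4, 9, 6, 15, 1, 3, 0, 11, 12, 8, 2, 5]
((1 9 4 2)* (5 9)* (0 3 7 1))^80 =(9)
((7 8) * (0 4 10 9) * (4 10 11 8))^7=(0 10 9)(4 7 8 11)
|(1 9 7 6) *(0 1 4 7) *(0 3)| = |(0 1 9 3)(4 7 6)| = 12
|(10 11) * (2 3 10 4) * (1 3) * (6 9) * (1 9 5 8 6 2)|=30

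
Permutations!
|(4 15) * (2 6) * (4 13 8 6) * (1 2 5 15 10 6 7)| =10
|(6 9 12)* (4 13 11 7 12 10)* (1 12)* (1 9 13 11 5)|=|(1 12 6 13 5)(4 11 7 9 10)|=5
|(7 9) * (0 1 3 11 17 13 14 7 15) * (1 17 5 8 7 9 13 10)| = 13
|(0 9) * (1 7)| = 2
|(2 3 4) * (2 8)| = |(2 3 4 8)| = 4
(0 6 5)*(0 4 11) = (0 6 5 4 11) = [6, 1, 2, 3, 11, 4, 5, 7, 8, 9, 10, 0]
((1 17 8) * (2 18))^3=((1 17 8)(2 18))^3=(2 18)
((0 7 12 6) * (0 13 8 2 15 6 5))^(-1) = ((0 7 12 5)(2 15 6 13 8))^(-1) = (0 5 12 7)(2 8 13 6 15)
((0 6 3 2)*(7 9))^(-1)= ((0 6 3 2)(7 9))^(-1)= (0 2 3 6)(7 9)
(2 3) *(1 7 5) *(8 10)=[0, 7, 3, 2, 4, 1, 6, 5, 10, 9, 8]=(1 7 5)(2 3)(8 10)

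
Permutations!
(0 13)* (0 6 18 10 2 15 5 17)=(0 13 6 18 10 2 15 5 17)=[13, 1, 15, 3, 4, 17, 18, 7, 8, 9, 2, 11, 12, 6, 14, 5, 16, 0, 10]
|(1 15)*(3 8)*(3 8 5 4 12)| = |(1 15)(3 5 4 12)| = 4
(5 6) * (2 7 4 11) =(2 7 4 11)(5 6) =[0, 1, 7, 3, 11, 6, 5, 4, 8, 9, 10, 2]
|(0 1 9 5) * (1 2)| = |(0 2 1 9 5)| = 5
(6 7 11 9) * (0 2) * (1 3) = [2, 3, 0, 1, 4, 5, 7, 11, 8, 6, 10, 9] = (0 2)(1 3)(6 7 11 9)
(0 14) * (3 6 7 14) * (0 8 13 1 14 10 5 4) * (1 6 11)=(0 3 11 1 14 8 13 6 7 10 5 4)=[3, 14, 2, 11, 0, 4, 7, 10, 13, 9, 5, 1, 12, 6, 8]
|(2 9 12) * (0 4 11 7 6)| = 15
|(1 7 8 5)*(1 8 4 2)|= |(1 7 4 2)(5 8)|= 4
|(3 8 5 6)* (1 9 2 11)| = |(1 9 2 11)(3 8 5 6)| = 4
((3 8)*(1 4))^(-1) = ((1 4)(3 8))^(-1) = (1 4)(3 8)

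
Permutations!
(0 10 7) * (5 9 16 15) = (0 10 7)(5 9 16 15) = [10, 1, 2, 3, 4, 9, 6, 0, 8, 16, 7, 11, 12, 13, 14, 5, 15]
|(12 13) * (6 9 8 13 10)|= |(6 9 8 13 12 10)|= 6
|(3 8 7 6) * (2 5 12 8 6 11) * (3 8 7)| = |(2 5 12 7 11)(3 6 8)| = 15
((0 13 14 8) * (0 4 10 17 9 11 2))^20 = (17)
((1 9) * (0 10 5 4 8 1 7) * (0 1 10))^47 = (1 7 9)(4 5 10 8)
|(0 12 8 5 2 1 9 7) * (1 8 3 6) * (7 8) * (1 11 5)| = 24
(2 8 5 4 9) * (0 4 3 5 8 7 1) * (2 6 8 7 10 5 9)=(0 4 2 10 5 3 9 6 8 7 1)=[4, 0, 10, 9, 2, 3, 8, 1, 7, 6, 5]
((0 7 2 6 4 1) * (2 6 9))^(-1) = ((0 7 6 4 1)(2 9))^(-1) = (0 1 4 6 7)(2 9)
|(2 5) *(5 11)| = 3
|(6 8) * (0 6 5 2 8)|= |(0 6)(2 8 5)|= 6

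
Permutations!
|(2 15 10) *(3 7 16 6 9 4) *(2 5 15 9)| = 21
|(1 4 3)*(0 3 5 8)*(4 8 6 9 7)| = |(0 3 1 8)(4 5 6 9 7)| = 20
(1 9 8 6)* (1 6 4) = [0, 9, 2, 3, 1, 5, 6, 7, 4, 8] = (1 9 8 4)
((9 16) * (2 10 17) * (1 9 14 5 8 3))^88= (1 5 9 8 16 3 14)(2 10 17)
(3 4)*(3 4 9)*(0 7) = [7, 1, 2, 9, 4, 5, 6, 0, 8, 3] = (0 7)(3 9)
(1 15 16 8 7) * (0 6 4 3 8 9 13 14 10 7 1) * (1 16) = (0 6 4 3 8 16 9 13 14 10 7)(1 15) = [6, 15, 2, 8, 3, 5, 4, 0, 16, 13, 7, 11, 12, 14, 10, 1, 9]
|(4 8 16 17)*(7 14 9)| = |(4 8 16 17)(7 14 9)| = 12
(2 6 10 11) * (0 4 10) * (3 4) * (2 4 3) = (0 2 6)(4 10 11) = [2, 1, 6, 3, 10, 5, 0, 7, 8, 9, 11, 4]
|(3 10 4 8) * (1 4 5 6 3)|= |(1 4 8)(3 10 5 6)|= 12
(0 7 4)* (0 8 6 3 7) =[0, 1, 2, 7, 8, 5, 3, 4, 6] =(3 7 4 8 6)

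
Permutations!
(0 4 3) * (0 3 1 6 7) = (0 4 1 6 7) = [4, 6, 2, 3, 1, 5, 7, 0]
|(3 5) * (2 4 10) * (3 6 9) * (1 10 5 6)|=15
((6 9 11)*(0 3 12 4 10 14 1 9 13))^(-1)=(0 13 6 11 9 1 14 10 4 12 3)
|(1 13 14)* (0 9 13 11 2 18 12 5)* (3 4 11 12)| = 35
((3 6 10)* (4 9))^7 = ((3 6 10)(4 9))^7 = (3 6 10)(4 9)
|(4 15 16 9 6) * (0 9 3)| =7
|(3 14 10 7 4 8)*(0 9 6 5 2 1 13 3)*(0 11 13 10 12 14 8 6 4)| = |(0 9 4 6 5 2 1 10 7)(3 8 11 13)(12 14)| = 36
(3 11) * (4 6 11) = [0, 1, 2, 4, 6, 5, 11, 7, 8, 9, 10, 3] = (3 4 6 11)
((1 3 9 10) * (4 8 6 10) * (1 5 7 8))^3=(1 4 9 3)(5 6 7 10 8)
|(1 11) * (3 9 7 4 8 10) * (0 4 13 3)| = |(0 4 8 10)(1 11)(3 9 7 13)| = 4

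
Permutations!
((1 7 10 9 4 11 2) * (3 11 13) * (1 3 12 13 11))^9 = ((1 7 10 9 4 11 2 3)(12 13))^9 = (1 7 10 9 4 11 2 3)(12 13)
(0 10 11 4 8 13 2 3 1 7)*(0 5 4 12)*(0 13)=[10, 7, 3, 1, 8, 4, 6, 5, 0, 9, 11, 12, 13, 2]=(0 10 11 12 13 2 3 1 7 5 4 8)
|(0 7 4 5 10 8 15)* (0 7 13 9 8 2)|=10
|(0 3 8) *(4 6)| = |(0 3 8)(4 6)| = 6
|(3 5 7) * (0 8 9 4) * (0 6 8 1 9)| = |(0 1 9 4 6 8)(3 5 7)| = 6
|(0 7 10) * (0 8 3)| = 5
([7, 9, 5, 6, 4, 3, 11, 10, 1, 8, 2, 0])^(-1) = [11, 8, 10, 5, 4, 2, 3, 0, 9, 1, 7, 6]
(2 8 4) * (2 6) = (2 8 4 6) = [0, 1, 8, 3, 6, 5, 2, 7, 4]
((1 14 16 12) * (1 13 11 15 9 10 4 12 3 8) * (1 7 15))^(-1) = (1 11 13 12 4 10 9 15 7 8 3 16 14)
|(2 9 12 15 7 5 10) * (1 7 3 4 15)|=21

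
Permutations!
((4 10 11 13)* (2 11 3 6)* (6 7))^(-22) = ((2 11 13 4 10 3 7 6))^(-22) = (2 13 10 7)(3 6 11 4)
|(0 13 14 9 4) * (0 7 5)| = |(0 13 14 9 4 7 5)| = 7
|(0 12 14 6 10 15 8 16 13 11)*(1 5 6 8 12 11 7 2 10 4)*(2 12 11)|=60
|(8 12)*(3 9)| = |(3 9)(8 12)| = 2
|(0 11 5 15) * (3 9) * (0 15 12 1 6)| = 6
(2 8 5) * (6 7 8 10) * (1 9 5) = (1 9 5 2 10 6 7 8) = [0, 9, 10, 3, 4, 2, 7, 8, 1, 5, 6]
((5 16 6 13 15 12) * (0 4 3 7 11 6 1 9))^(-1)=(0 9 1 16 5 12 15 13 6 11 7 3 4)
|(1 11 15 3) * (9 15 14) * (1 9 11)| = |(3 9 15)(11 14)| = 6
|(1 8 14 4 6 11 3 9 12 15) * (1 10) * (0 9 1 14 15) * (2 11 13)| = 33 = |(0 9 12)(1 8 15 10 14 4 6 13 2 11 3)|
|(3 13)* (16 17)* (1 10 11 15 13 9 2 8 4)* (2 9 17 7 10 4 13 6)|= |(1 4)(2 8 13 3 17 16 7 10 11 15 6)|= 22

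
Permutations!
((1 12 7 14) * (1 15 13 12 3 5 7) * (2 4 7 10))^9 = (1 13 14 4 10 3 12 15 7 2 5)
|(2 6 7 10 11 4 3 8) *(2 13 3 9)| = |(2 6 7 10 11 4 9)(3 8 13)| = 21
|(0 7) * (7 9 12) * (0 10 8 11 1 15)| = |(0 9 12 7 10 8 11 1 15)| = 9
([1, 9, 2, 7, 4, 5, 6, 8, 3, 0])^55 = [1, 9, 2, 7, 4, 5, 6, 8, 3, 0]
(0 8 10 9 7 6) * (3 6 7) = [8, 1, 2, 6, 4, 5, 0, 7, 10, 3, 9] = (0 8 10 9 3 6)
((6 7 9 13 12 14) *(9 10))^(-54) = ((6 7 10 9 13 12 14))^(-54) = (6 10 13 14 7 9 12)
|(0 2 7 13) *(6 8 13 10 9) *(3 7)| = 9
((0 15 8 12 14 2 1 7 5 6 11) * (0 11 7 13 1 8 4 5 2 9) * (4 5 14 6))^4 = (0 14 5)(2 7 6 12 8)(4 15 9)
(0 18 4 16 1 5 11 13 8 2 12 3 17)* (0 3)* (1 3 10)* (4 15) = [18, 5, 12, 17, 16, 11, 6, 7, 2, 9, 1, 13, 0, 8, 14, 4, 3, 10, 15] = (0 18 15 4 16 3 17 10 1 5 11 13 8 2 12)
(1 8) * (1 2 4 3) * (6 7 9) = (1 8 2 4 3)(6 7 9) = [0, 8, 4, 1, 3, 5, 7, 9, 2, 6]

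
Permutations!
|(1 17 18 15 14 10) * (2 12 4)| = 6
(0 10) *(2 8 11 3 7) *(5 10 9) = (0 9 5 10)(2 8 11 3 7) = [9, 1, 8, 7, 4, 10, 6, 2, 11, 5, 0, 3]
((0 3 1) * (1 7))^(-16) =((0 3 7 1))^(-16) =(7)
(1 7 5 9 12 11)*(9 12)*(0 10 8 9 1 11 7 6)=(0 10 8 9 1 6)(5 12 7)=[10, 6, 2, 3, 4, 12, 0, 5, 9, 1, 8, 11, 7]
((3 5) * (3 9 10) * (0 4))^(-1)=(0 4)(3 10 9 5)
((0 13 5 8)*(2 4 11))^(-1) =(0 8 5 13)(2 11 4)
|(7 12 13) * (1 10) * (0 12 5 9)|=6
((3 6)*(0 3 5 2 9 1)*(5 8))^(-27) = ((0 3 6 8 5 2 9 1))^(-27) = (0 2 6 1 5 3 9 8)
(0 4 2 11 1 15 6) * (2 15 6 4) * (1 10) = (0 2 11 10 1 6)(4 15) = [2, 6, 11, 3, 15, 5, 0, 7, 8, 9, 1, 10, 12, 13, 14, 4]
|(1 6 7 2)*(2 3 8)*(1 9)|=|(1 6 7 3 8 2 9)|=7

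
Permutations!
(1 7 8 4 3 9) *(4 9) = (1 7 8 9)(3 4) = [0, 7, 2, 4, 3, 5, 6, 8, 9, 1]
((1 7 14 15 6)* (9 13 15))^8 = ((1 7 14 9 13 15 6))^8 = (1 7 14 9 13 15 6)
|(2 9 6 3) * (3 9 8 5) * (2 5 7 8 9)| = 6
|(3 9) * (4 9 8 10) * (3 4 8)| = 2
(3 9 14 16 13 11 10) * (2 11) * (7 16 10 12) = (2 11 12 7 16 13)(3 9 14 10) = [0, 1, 11, 9, 4, 5, 6, 16, 8, 14, 3, 12, 7, 2, 10, 15, 13]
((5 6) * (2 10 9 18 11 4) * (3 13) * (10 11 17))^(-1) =((2 11 4)(3 13)(5 6)(9 18 17 10))^(-1) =(2 4 11)(3 13)(5 6)(9 10 17 18)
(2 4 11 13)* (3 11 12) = (2 4 12 3 11 13) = [0, 1, 4, 11, 12, 5, 6, 7, 8, 9, 10, 13, 3, 2]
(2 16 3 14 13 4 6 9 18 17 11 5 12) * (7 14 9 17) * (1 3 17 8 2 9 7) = (1 3 7 14 13 4 6 8 2 16 17 11 5 12 9 18) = [0, 3, 16, 7, 6, 12, 8, 14, 2, 18, 10, 5, 9, 4, 13, 15, 17, 11, 1]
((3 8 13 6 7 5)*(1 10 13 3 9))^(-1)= (1 9 5 7 6 13 10)(3 8)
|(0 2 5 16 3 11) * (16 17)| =7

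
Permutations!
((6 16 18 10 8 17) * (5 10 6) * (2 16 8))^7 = ((2 16 18 6 8 17 5 10))^7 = (2 10 5 17 8 6 18 16)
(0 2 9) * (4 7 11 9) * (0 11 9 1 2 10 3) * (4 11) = (0 10 3)(1 2 11)(4 7 9) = [10, 2, 11, 0, 7, 5, 6, 9, 8, 4, 3, 1]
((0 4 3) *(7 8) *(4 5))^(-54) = (8)(0 4)(3 5)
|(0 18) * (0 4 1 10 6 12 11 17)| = |(0 18 4 1 10 6 12 11 17)| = 9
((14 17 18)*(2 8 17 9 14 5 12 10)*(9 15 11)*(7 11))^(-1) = ((2 8 17 18 5 12 10)(7 11 9 14 15))^(-1) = (2 10 12 5 18 17 8)(7 15 14 9 11)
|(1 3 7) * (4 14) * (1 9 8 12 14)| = 8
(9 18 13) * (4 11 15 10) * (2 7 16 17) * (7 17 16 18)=(2 17)(4 11 15 10)(7 18 13 9)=[0, 1, 17, 3, 11, 5, 6, 18, 8, 7, 4, 15, 12, 9, 14, 10, 16, 2, 13]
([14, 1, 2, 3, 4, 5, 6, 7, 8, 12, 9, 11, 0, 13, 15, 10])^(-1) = [12, 1, 2, 3, 4, 5, 6, 7, 8, 10, 15, 11, 9, 13, 0, 14]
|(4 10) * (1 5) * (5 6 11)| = |(1 6 11 5)(4 10)| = 4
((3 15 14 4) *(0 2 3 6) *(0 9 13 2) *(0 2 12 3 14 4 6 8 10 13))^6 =((0 2 14 6 9)(3 15 4 8 10 13 12))^6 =(0 2 14 6 9)(3 12 13 10 8 4 15)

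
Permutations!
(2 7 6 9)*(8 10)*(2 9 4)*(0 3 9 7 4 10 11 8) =(0 3 9 7 6 10)(2 4)(8 11) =[3, 1, 4, 9, 2, 5, 10, 6, 11, 7, 0, 8]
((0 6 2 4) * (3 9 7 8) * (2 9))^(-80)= (9)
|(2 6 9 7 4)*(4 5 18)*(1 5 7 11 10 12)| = |(1 5 18 4 2 6 9 11 10 12)| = 10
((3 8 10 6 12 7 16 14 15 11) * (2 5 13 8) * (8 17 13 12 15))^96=((2 5 12 7 16 14 8 10 6 15 11 3)(13 17))^96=(17)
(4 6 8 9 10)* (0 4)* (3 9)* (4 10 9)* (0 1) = (0 10 1)(3 4 6 8) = [10, 0, 2, 4, 6, 5, 8, 7, 3, 9, 1]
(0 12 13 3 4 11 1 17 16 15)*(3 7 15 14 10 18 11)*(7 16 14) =[12, 17, 2, 4, 3, 5, 6, 15, 8, 9, 18, 1, 13, 16, 10, 0, 7, 14, 11] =(0 12 13 16 7 15)(1 17 14 10 18 11)(3 4)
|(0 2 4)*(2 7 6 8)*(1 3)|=6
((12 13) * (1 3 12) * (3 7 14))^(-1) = ((1 7 14 3 12 13))^(-1) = (1 13 12 3 14 7)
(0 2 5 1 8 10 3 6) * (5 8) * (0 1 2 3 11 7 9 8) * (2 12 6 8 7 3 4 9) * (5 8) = (0 4 9 7 2)(1 8 10 11 3 5 12 6) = [4, 8, 0, 5, 9, 12, 1, 2, 10, 7, 11, 3, 6]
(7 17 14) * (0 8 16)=[8, 1, 2, 3, 4, 5, 6, 17, 16, 9, 10, 11, 12, 13, 7, 15, 0, 14]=(0 8 16)(7 17 14)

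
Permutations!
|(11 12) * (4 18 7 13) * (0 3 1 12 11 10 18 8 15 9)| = 12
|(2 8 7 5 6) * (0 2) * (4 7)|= 7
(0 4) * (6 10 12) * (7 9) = (0 4)(6 10 12)(7 9) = [4, 1, 2, 3, 0, 5, 10, 9, 8, 7, 12, 11, 6]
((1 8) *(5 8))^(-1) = (1 8 5)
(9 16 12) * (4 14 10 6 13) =[0, 1, 2, 3, 14, 5, 13, 7, 8, 16, 6, 11, 9, 4, 10, 15, 12] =(4 14 10 6 13)(9 16 12)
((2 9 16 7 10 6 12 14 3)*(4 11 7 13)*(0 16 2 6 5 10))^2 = (0 13 11)(3 12)(4 7 16)(6 14)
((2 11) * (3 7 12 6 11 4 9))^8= ((2 4 9 3 7 12 6 11))^8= (12)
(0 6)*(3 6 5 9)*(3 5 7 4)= (0 7 4 3 6)(5 9)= [7, 1, 2, 6, 3, 9, 0, 4, 8, 5]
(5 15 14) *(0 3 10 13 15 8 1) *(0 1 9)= [3, 1, 2, 10, 4, 8, 6, 7, 9, 0, 13, 11, 12, 15, 5, 14]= (0 3 10 13 15 14 5 8 9)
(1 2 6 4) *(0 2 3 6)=(0 2)(1 3 6 4)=[2, 3, 0, 6, 1, 5, 4]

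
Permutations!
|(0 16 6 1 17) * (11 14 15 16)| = 8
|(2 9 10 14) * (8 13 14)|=|(2 9 10 8 13 14)|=6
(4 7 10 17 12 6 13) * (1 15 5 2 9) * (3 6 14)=[0, 15, 9, 6, 7, 2, 13, 10, 8, 1, 17, 11, 14, 4, 3, 5, 16, 12]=(1 15 5 2 9)(3 6 13 4 7 10 17 12 14)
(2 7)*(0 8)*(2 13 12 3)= (0 8)(2 7 13 12 3)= [8, 1, 7, 2, 4, 5, 6, 13, 0, 9, 10, 11, 3, 12]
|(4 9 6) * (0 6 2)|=|(0 6 4 9 2)|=5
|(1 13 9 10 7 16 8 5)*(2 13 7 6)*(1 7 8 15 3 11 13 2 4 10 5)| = |(1 8)(3 11 13 9 5 7 16 15)(4 10 6)| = 24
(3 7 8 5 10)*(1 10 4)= (1 10 3 7 8 5 4)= [0, 10, 2, 7, 1, 4, 6, 8, 5, 9, 3]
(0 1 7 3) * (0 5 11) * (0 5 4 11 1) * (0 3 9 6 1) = (0 3 4 11 5)(1 7 9 6) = [3, 7, 2, 4, 11, 0, 1, 9, 8, 6, 10, 5]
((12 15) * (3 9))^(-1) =(3 9)(12 15) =((3 9)(12 15))^(-1)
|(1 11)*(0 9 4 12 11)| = 6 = |(0 9 4 12 11 1)|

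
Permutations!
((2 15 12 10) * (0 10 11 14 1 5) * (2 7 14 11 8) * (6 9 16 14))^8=(0 5 1 14 16 9 6 7 10)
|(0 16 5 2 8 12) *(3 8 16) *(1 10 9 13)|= |(0 3 8 12)(1 10 9 13)(2 16 5)|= 12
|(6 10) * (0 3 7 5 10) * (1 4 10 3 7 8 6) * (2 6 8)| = |(0 7 5 3 2 6)(1 4 10)| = 6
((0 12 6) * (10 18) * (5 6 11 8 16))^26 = (18)(0 5 8 12 6 16 11)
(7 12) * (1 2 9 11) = (1 2 9 11)(7 12) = [0, 2, 9, 3, 4, 5, 6, 12, 8, 11, 10, 1, 7]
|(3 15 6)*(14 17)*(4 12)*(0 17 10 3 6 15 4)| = |(0 17 14 10 3 4 12)| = 7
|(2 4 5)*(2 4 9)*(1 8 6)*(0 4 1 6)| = |(0 4 5 1 8)(2 9)| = 10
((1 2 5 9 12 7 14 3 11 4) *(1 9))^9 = (3 4 12 14 11 9 7)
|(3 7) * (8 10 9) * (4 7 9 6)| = |(3 9 8 10 6 4 7)| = 7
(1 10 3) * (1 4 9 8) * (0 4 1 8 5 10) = (0 4 9 5 10 3 1) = [4, 0, 2, 1, 9, 10, 6, 7, 8, 5, 3]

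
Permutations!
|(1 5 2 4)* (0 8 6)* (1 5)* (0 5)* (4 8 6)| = |(0 6 5 2 8 4)| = 6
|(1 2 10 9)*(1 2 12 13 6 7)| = |(1 12 13 6 7)(2 10 9)| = 15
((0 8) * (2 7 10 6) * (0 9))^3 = (2 6 10 7)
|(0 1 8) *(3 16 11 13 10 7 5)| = 21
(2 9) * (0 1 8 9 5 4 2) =(0 1 8 9)(2 5 4) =[1, 8, 5, 3, 2, 4, 6, 7, 9, 0]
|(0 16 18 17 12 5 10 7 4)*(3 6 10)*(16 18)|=10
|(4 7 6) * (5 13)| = 6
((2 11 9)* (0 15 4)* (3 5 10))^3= (15)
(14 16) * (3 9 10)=(3 9 10)(14 16)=[0, 1, 2, 9, 4, 5, 6, 7, 8, 10, 3, 11, 12, 13, 16, 15, 14]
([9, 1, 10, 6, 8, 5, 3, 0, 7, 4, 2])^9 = [7, 1, 10, 6, 9, 5, 3, 8, 4, 0, 2]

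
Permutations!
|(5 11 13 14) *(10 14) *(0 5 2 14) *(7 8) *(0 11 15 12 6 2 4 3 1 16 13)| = 14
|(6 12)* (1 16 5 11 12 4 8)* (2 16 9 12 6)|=|(1 9 12 2 16 5 11 6 4 8)|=10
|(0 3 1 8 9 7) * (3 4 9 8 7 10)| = 7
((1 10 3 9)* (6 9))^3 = (1 6 10 9 3)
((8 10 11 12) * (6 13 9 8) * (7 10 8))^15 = ((6 13 9 7 10 11 12))^15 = (6 13 9 7 10 11 12)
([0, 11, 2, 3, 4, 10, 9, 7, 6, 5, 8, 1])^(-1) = (1 11)(5 9 6 8 10)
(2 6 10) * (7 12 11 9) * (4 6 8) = [0, 1, 8, 3, 6, 5, 10, 12, 4, 7, 2, 9, 11] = (2 8 4 6 10)(7 12 11 9)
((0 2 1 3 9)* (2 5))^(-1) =((0 5 2 1 3 9))^(-1) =(0 9 3 1 2 5)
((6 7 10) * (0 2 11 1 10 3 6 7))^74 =((0 2 11 1 10 7 3 6))^74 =(0 11 10 3)(1 7 6 2)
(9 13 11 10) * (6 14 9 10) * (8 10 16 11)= (6 14 9 13 8 10 16 11)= [0, 1, 2, 3, 4, 5, 14, 7, 10, 13, 16, 6, 12, 8, 9, 15, 11]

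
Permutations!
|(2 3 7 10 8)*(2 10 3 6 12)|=|(2 6 12)(3 7)(8 10)|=6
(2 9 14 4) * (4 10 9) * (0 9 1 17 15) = (0 9 14 10 1 17 15)(2 4) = [9, 17, 4, 3, 2, 5, 6, 7, 8, 14, 1, 11, 12, 13, 10, 0, 16, 15]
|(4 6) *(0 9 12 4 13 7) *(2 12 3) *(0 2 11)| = 12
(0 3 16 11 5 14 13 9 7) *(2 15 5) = (0 3 16 11 2 15 5 14 13 9 7) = [3, 1, 15, 16, 4, 14, 6, 0, 8, 7, 10, 2, 12, 9, 13, 5, 11]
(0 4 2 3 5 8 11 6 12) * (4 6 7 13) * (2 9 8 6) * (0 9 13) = (0 2 3 5 6 12 9 8 11 7)(4 13) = [2, 1, 3, 5, 13, 6, 12, 0, 11, 8, 10, 7, 9, 4]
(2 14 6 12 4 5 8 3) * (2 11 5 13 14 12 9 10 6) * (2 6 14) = (2 12 4 13)(3 11 5 8)(6 9 10 14) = [0, 1, 12, 11, 13, 8, 9, 7, 3, 10, 14, 5, 4, 2, 6]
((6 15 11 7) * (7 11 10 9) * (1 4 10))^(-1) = (1 15 6 7 9 10 4)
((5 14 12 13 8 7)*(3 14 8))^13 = ((3 14 12 13)(5 8 7))^13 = (3 14 12 13)(5 8 7)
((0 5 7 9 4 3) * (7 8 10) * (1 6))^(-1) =((0 5 8 10 7 9 4 3)(1 6))^(-1) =(0 3 4 9 7 10 8 5)(1 6)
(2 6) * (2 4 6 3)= (2 3)(4 6)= [0, 1, 3, 2, 6, 5, 4]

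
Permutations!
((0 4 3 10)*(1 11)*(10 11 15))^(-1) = (0 10 15 1 11 3 4)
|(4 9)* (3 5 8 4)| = 5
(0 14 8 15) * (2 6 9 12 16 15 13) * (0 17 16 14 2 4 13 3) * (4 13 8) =(0 2 6 9 12 14 4 8 3)(15 17 16) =[2, 1, 6, 0, 8, 5, 9, 7, 3, 12, 10, 11, 14, 13, 4, 17, 15, 16]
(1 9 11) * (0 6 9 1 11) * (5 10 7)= [6, 1, 2, 3, 4, 10, 9, 5, 8, 0, 7, 11]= (11)(0 6 9)(5 10 7)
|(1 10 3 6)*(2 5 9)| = |(1 10 3 6)(2 5 9)| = 12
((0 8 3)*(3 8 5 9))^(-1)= (0 3 9 5)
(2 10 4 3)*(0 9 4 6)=[9, 1, 10, 2, 3, 5, 0, 7, 8, 4, 6]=(0 9 4 3 2 10 6)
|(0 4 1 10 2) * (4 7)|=|(0 7 4 1 10 2)|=6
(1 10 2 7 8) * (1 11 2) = (1 10)(2 7 8 11) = [0, 10, 7, 3, 4, 5, 6, 8, 11, 9, 1, 2]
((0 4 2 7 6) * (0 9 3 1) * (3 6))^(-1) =((0 4 2 7 3 1)(6 9))^(-1) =(0 1 3 7 2 4)(6 9)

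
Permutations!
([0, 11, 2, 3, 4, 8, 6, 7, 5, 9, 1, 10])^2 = [0, 10, 2, 3, 4, 5, 6, 7, 8, 9, 11, 1]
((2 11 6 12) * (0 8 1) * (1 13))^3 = (0 1 13 8)(2 12 6 11)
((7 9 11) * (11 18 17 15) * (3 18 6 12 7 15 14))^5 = (3 18 17 14)(6 12 7 9)(11 15)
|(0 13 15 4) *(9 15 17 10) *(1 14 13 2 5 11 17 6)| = |(0 2 5 11 17 10 9 15 4)(1 14 13 6)| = 36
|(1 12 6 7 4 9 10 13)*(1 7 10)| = 8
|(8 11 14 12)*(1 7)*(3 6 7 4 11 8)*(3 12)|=7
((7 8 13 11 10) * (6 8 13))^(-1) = ((6 8)(7 13 11 10))^(-1) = (6 8)(7 10 11 13)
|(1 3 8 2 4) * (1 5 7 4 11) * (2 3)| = 6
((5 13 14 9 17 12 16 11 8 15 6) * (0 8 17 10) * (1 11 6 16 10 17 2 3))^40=((0 8 15 16 6 5 13 14 9 17 12 10)(1 11 2 3))^40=(0 6 9)(5 17 8)(10 16 14)(12 15 13)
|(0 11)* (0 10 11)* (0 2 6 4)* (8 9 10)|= 4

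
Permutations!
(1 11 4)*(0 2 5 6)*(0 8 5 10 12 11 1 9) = (0 2 10 12 11 4 9)(5 6 8) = [2, 1, 10, 3, 9, 6, 8, 7, 5, 0, 12, 4, 11]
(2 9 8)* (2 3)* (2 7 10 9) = (3 7 10 9 8) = [0, 1, 2, 7, 4, 5, 6, 10, 3, 8, 9]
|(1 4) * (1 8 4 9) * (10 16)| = 2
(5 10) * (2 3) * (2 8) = (2 3 8)(5 10) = [0, 1, 3, 8, 4, 10, 6, 7, 2, 9, 5]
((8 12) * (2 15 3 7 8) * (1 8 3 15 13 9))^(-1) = ((15)(1 8 12 2 13 9)(3 7))^(-1) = (15)(1 9 13 2 12 8)(3 7)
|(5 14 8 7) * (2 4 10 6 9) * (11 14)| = |(2 4 10 6 9)(5 11 14 8 7)| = 5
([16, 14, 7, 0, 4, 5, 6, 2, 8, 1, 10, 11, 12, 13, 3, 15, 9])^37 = (0 16 9 1 14 3)(2 7)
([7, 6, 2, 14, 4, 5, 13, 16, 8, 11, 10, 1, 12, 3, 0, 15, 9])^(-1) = (0 14 3 13 6 1 11 9 16 7)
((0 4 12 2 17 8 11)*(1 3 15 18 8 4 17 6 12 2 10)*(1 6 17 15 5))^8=(0 8 15 11 18)(1 5 3)(2 4 17)(6 10 12)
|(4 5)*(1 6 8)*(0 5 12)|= 12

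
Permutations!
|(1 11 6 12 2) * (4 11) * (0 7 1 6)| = 15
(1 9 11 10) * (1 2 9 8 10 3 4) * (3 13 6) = [0, 8, 9, 4, 1, 5, 3, 7, 10, 11, 2, 13, 12, 6] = (1 8 10 2 9 11 13 6 3 4)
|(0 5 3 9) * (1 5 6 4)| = 7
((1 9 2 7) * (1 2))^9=(1 9)(2 7)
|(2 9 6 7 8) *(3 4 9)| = |(2 3 4 9 6 7 8)| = 7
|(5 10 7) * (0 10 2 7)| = 6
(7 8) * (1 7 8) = (8)(1 7) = [0, 7, 2, 3, 4, 5, 6, 1, 8]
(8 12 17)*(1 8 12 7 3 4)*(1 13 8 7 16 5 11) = (1 7 3 4 13 8 16 5 11)(12 17) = [0, 7, 2, 4, 13, 11, 6, 3, 16, 9, 10, 1, 17, 8, 14, 15, 5, 12]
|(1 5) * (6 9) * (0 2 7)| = 6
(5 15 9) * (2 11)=(2 11)(5 15 9)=[0, 1, 11, 3, 4, 15, 6, 7, 8, 5, 10, 2, 12, 13, 14, 9]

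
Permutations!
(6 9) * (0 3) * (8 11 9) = (0 3)(6 8 11 9) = [3, 1, 2, 0, 4, 5, 8, 7, 11, 6, 10, 9]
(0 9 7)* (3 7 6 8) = (0 9 6 8 3 7) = [9, 1, 2, 7, 4, 5, 8, 0, 3, 6]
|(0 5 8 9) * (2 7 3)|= 12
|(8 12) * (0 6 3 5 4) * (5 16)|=|(0 6 3 16 5 4)(8 12)|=6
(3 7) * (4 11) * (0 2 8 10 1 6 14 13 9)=[2, 6, 8, 7, 11, 5, 14, 3, 10, 0, 1, 4, 12, 9, 13]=(0 2 8 10 1 6 14 13 9)(3 7)(4 11)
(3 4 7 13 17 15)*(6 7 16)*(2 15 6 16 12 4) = (2 15 3)(4 12)(6 7 13 17) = [0, 1, 15, 2, 12, 5, 7, 13, 8, 9, 10, 11, 4, 17, 14, 3, 16, 6]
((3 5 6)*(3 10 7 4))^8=(3 6 7)(4 5 10)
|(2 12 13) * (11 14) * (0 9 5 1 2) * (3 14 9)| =10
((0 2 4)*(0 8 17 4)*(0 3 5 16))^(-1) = (0 16 5 3 2)(4 17 8) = ((0 2 3 5 16)(4 8 17))^(-1)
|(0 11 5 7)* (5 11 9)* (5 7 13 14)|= 3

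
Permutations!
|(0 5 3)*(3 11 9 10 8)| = |(0 5 11 9 10 8 3)| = 7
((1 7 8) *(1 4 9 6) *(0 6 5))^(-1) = (0 5 9 4 8 7 1 6)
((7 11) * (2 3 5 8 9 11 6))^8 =(11)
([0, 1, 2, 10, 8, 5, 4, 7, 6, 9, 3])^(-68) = (10)(4 8 6)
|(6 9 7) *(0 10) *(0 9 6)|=4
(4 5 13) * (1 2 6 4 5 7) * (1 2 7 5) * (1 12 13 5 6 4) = [0, 7, 4, 3, 6, 5, 1, 2, 8, 9, 10, 11, 13, 12] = (1 7 2 4 6)(12 13)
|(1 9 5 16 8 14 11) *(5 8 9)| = 7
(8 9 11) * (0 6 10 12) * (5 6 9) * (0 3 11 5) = (0 9 5 6 10 12 3 11 8) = [9, 1, 2, 11, 4, 6, 10, 7, 0, 5, 12, 8, 3]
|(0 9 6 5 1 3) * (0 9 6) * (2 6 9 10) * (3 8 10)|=|(0 9)(1 8 10 2 6 5)|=6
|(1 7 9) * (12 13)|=6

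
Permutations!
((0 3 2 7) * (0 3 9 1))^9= ((0 9 1)(2 7 3))^9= (9)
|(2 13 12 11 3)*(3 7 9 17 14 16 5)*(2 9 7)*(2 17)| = |(2 13 12 11 17 14 16 5 3 9)| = 10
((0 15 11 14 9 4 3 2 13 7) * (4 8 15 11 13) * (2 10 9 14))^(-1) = (0 7 13 15 8 9 10 3 4 2 11)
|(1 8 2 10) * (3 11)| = 4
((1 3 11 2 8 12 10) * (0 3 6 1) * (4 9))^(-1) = ((0 3 11 2 8 12 10)(1 6)(4 9))^(-1) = (0 10 12 8 2 11 3)(1 6)(4 9)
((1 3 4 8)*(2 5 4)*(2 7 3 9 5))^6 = (1 9 5 4 8)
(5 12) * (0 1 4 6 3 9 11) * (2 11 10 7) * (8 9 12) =(0 1 4 6 3 12 5 8 9 10 7 2 11) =[1, 4, 11, 12, 6, 8, 3, 2, 9, 10, 7, 0, 5]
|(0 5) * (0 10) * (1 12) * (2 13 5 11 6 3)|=8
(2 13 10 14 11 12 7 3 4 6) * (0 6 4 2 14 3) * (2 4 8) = (0 6 14 11 12 7)(2 13 10 3 4 8) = [6, 1, 13, 4, 8, 5, 14, 0, 2, 9, 3, 12, 7, 10, 11]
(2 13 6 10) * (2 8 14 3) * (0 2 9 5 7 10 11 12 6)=(0 2 13)(3 9 5 7 10 8 14)(6 11 12)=[2, 1, 13, 9, 4, 7, 11, 10, 14, 5, 8, 12, 6, 0, 3]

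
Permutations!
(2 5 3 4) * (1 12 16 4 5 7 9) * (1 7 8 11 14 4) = (1 12 16)(2 8 11 14 4)(3 5)(7 9) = [0, 12, 8, 5, 2, 3, 6, 9, 11, 7, 10, 14, 16, 13, 4, 15, 1]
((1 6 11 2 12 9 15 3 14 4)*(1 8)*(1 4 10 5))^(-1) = (1 5 10 14 3 15 9 12 2 11 6)(4 8)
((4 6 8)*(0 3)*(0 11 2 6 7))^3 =((0 3 11 2 6 8 4 7))^3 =(0 2 4 3 6 7 11 8)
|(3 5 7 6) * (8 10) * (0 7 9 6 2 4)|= |(0 7 2 4)(3 5 9 6)(8 10)|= 4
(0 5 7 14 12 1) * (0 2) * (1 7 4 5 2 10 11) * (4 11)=(0 2)(1 10 4 5 11)(7 14 12)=[2, 10, 0, 3, 5, 11, 6, 14, 8, 9, 4, 1, 7, 13, 12]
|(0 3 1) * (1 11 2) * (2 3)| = |(0 2 1)(3 11)| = 6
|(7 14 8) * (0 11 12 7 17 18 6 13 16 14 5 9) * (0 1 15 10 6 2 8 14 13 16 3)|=52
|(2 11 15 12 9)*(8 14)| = 10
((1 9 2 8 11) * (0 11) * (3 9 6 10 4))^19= (0 8 2 9 3 4 10 6 1 11)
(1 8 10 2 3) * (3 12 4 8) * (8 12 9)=(1 3)(2 9 8 10)(4 12)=[0, 3, 9, 1, 12, 5, 6, 7, 10, 8, 2, 11, 4]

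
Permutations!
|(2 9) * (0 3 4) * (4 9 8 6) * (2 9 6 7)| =|(9)(0 3 6 4)(2 8 7)| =12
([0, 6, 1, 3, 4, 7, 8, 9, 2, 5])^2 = (1 8)(2 6)(5 9 7)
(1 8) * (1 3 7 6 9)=(1 8 3 7 6 9)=[0, 8, 2, 7, 4, 5, 9, 6, 3, 1]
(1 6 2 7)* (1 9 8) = (1 6 2 7 9 8) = [0, 6, 7, 3, 4, 5, 2, 9, 1, 8]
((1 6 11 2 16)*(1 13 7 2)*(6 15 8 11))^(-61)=((1 15 8 11)(2 16 13 7))^(-61)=(1 11 8 15)(2 7 13 16)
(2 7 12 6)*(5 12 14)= (2 7 14 5 12 6)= [0, 1, 7, 3, 4, 12, 2, 14, 8, 9, 10, 11, 6, 13, 5]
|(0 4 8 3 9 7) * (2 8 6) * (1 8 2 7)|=|(0 4 6 7)(1 8 3 9)|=4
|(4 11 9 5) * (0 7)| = 4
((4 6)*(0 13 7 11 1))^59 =(0 1 11 7 13)(4 6)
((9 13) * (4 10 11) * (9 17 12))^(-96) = ((4 10 11)(9 13 17 12))^(-96) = (17)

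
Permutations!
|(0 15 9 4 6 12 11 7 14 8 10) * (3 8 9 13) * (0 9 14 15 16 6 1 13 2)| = 56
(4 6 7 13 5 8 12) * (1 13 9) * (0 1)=(0 1 13 5 8 12 4 6 7 9)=[1, 13, 2, 3, 6, 8, 7, 9, 12, 0, 10, 11, 4, 5]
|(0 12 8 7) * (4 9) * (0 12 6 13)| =6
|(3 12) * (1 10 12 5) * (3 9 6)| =7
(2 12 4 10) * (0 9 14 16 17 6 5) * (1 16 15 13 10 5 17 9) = [1, 16, 12, 3, 5, 0, 17, 7, 8, 14, 2, 11, 4, 10, 15, 13, 9, 6] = (0 1 16 9 14 15 13 10 2 12 4 5)(6 17)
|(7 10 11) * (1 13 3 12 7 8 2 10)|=20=|(1 13 3 12 7)(2 10 11 8)|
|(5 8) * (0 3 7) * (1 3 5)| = |(0 5 8 1 3 7)| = 6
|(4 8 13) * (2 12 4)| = |(2 12 4 8 13)| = 5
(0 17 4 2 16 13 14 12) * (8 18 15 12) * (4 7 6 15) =(0 17 7 6 15 12)(2 16 13 14 8 18 4) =[17, 1, 16, 3, 2, 5, 15, 6, 18, 9, 10, 11, 0, 14, 8, 12, 13, 7, 4]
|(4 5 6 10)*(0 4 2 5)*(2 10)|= 6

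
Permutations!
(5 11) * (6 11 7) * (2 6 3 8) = (2 6 11 5 7 3 8) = [0, 1, 6, 8, 4, 7, 11, 3, 2, 9, 10, 5]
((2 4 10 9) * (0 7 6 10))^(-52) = (0 9 7 2 6 4 10)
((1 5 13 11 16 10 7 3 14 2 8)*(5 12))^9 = ((1 12 5 13 11 16 10 7 3 14 2 8))^9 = (1 14 10 13)(2 7 11 12)(3 16 5 8)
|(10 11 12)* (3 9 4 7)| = |(3 9 4 7)(10 11 12)| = 12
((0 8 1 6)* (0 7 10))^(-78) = (10)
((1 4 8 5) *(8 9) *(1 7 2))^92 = (1 4 9 8 5 7 2)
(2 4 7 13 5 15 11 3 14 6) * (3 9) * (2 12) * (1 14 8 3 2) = (1 14 6 12)(2 4 7 13 5 15 11 9)(3 8) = [0, 14, 4, 8, 7, 15, 12, 13, 3, 2, 10, 9, 1, 5, 6, 11]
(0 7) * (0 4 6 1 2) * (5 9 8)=[7, 2, 0, 3, 6, 9, 1, 4, 5, 8]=(0 7 4 6 1 2)(5 9 8)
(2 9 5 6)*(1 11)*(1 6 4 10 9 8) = (1 11 6 2 8)(4 10 9 5) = [0, 11, 8, 3, 10, 4, 2, 7, 1, 5, 9, 6]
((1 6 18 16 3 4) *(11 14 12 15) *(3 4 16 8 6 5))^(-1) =((1 5 3 16 4)(6 18 8)(11 14 12 15))^(-1) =(1 4 16 3 5)(6 8 18)(11 15 12 14)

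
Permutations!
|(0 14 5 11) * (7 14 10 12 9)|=|(0 10 12 9 7 14 5 11)|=8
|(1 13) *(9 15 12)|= |(1 13)(9 15 12)|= 6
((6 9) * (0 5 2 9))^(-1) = ((0 5 2 9 6))^(-1) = (0 6 9 2 5)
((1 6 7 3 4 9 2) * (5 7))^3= (1 7 9 6 3 2 5 4)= ((1 6 5 7 3 4 9 2))^3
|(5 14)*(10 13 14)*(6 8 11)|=|(5 10 13 14)(6 8 11)|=12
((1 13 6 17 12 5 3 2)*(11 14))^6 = (1 3 12 6)(2 5 17 13)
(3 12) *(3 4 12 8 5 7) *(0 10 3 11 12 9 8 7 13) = (0 10 3 7 11 12 4 9 8 5 13) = [10, 1, 2, 7, 9, 13, 6, 11, 5, 8, 3, 12, 4, 0]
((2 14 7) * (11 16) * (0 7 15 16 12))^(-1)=((0 7 2 14 15 16 11 12))^(-1)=(0 12 11 16 15 14 2 7)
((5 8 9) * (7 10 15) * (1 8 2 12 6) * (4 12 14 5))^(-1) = (1 6 12 4 9 8)(2 5 14)(7 15 10)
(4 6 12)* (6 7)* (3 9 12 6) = [0, 1, 2, 9, 7, 5, 6, 3, 8, 12, 10, 11, 4] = (3 9 12 4 7)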